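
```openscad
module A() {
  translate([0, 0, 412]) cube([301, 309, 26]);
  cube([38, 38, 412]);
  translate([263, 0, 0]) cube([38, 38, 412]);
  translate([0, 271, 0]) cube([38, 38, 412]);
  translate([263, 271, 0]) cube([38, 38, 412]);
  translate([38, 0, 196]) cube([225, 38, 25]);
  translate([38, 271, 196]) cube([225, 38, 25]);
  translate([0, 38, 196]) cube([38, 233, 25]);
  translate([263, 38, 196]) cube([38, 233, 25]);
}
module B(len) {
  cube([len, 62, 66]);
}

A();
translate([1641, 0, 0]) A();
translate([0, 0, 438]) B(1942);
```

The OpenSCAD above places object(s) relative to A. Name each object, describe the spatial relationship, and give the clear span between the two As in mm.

A is a stool. B is a beam. A beam spans the tops of two stools. The clear span between the two stools is 1340 mm.

Second stool starts at x = 1641; first ends at x = 301; clear span = 1641 − 301 = 1340 mm.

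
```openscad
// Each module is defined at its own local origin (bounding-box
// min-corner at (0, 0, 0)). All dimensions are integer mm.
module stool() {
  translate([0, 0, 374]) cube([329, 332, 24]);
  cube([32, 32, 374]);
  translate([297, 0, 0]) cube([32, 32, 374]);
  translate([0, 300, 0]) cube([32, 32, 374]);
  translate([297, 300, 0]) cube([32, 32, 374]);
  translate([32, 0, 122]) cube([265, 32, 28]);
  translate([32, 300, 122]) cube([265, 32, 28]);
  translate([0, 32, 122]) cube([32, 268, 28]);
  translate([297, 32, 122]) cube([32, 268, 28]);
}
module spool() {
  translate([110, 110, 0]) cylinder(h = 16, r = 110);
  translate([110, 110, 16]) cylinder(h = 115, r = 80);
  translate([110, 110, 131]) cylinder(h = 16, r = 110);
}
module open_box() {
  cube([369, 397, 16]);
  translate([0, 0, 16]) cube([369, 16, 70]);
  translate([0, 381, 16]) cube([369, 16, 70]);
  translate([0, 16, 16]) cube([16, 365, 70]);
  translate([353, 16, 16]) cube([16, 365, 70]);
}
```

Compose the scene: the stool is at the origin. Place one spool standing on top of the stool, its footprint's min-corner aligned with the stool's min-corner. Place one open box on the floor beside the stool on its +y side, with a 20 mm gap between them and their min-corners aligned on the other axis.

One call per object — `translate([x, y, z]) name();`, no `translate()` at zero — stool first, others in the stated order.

stool();
translate([0, 0, 398]) spool();
translate([0, 352, 0]) open_box();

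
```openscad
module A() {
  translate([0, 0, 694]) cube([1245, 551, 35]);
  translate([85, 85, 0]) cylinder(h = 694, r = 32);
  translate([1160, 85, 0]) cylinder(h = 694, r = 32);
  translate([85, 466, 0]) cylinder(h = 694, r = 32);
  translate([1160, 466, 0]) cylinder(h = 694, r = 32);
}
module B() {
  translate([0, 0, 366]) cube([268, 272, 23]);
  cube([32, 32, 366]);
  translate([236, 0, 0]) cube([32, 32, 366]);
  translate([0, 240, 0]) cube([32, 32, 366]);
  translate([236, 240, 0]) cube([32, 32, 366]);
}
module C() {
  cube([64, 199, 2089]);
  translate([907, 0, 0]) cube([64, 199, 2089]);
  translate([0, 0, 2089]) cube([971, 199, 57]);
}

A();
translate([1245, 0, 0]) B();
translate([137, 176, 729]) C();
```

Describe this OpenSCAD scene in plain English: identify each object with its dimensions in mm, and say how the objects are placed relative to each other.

A is a rectangular dining table. The top is 1245×551×35 mm with its upper surface at z = 729 mm. It stands on four round legs of 64 mm diameter, each leg's bounding box inset 53 mm from the nearest pair of top edges, running from the floor to the underside of the top.

B is a four-legged stool. The seat is a 268×272×23 mm slab whose top surface is at z = 389 mm; four square legs, each 32×32 mm in cross-section, run from the floor (z = 0) to the underside of the seat, each flush with a corner of the seat.

C is a rectangular door frame: two vertical jambs of 64×199 mm section, 2089 mm tall, with a clear opening 843 mm wide between their inner faces. A header 57 mm tall and 199 mm deep lies on top of the jambs and spans the full outside width.

The stool is against the table's +x side, with their −y faces flush. The door frame is on top of the table, centred.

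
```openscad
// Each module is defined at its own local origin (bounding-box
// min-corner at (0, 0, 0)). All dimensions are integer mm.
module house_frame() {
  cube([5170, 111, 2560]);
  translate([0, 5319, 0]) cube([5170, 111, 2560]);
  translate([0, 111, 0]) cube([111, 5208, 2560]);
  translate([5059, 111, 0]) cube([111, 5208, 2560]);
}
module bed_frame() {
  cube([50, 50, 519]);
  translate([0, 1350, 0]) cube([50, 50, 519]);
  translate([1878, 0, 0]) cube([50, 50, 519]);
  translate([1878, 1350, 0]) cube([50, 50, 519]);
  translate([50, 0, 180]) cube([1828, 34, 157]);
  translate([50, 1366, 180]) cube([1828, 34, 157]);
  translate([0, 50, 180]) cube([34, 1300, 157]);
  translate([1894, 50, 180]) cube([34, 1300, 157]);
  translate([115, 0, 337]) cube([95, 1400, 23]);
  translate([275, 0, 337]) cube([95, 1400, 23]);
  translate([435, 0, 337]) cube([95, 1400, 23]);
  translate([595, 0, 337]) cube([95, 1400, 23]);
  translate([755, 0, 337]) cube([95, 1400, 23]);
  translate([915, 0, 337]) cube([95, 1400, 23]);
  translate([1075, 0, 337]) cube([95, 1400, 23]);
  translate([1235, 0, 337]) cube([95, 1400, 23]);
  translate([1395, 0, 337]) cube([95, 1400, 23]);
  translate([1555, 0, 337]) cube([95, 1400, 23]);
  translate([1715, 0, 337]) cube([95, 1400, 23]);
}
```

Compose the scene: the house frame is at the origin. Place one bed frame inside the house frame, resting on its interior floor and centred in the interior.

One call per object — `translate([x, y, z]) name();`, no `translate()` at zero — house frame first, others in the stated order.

house_frame();
translate([1621, 2015, 0]) bed_frame();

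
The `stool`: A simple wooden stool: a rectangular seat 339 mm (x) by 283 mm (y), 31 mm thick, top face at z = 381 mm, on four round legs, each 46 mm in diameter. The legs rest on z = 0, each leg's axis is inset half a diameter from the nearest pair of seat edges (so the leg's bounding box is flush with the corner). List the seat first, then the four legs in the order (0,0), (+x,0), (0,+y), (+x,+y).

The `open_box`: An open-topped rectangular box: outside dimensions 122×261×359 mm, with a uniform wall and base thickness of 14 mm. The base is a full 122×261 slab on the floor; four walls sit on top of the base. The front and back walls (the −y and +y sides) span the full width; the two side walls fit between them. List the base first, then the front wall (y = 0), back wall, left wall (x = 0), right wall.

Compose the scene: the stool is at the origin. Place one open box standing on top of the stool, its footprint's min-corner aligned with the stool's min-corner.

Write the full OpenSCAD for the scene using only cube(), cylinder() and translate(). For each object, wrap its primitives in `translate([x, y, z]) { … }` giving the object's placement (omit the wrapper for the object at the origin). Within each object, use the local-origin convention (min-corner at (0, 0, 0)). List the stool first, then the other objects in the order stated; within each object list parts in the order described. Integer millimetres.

translate([0, 0, 350]) cube([339, 283, 31]);
translate([23, 23, 0]) cylinder(h = 350, r = 23);
translate([316, 23, 0]) cylinder(h = 350, r = 23);
translate([23, 260, 0]) cylinder(h = 350, r = 23);
translate([316, 260, 0]) cylinder(h = 350, r = 23);
translate([0, 0, 381]) {
  cube([122, 261, 14]);
  translate([0, 0, 14]) cube([122, 14, 345]);
  translate([0, 247, 14]) cube([122, 14, 345]);
  translate([0, 14, 14]) cube([14, 233, 345]);
  translate([108, 14, 14]) cube([14, 233, 345]);
}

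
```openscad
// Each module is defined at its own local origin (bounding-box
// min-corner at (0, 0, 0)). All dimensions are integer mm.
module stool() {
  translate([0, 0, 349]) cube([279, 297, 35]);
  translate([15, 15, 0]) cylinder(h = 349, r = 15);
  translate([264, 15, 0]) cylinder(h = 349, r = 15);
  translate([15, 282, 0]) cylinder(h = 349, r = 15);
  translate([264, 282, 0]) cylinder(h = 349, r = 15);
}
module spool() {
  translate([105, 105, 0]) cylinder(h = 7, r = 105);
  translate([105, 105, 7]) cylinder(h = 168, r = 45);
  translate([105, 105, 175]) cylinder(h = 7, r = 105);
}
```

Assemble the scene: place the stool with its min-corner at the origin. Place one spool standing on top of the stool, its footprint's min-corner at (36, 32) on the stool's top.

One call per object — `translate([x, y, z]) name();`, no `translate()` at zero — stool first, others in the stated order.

stool();
translate([36, 32, 384]) spool();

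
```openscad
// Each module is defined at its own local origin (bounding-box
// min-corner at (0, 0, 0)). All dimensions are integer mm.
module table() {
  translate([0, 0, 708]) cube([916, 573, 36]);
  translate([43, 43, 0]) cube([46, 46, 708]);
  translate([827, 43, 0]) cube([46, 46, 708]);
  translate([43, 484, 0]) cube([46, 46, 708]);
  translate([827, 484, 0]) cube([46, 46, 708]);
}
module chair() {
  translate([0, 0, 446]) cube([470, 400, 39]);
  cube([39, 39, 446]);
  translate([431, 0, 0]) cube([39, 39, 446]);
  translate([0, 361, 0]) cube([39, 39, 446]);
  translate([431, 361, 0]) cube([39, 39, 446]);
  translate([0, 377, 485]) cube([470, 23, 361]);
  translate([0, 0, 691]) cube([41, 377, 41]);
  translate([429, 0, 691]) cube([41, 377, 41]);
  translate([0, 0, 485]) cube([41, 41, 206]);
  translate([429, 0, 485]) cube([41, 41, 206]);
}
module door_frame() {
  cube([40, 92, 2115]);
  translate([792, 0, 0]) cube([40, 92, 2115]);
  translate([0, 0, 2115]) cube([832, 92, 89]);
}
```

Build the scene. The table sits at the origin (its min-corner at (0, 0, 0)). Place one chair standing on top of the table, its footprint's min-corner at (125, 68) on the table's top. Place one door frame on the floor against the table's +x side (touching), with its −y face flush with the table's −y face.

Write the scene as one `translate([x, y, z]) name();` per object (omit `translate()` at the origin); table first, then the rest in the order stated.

table();
translate([125, 68, 744]) chair();
translate([916, 0, 0]) door_frame();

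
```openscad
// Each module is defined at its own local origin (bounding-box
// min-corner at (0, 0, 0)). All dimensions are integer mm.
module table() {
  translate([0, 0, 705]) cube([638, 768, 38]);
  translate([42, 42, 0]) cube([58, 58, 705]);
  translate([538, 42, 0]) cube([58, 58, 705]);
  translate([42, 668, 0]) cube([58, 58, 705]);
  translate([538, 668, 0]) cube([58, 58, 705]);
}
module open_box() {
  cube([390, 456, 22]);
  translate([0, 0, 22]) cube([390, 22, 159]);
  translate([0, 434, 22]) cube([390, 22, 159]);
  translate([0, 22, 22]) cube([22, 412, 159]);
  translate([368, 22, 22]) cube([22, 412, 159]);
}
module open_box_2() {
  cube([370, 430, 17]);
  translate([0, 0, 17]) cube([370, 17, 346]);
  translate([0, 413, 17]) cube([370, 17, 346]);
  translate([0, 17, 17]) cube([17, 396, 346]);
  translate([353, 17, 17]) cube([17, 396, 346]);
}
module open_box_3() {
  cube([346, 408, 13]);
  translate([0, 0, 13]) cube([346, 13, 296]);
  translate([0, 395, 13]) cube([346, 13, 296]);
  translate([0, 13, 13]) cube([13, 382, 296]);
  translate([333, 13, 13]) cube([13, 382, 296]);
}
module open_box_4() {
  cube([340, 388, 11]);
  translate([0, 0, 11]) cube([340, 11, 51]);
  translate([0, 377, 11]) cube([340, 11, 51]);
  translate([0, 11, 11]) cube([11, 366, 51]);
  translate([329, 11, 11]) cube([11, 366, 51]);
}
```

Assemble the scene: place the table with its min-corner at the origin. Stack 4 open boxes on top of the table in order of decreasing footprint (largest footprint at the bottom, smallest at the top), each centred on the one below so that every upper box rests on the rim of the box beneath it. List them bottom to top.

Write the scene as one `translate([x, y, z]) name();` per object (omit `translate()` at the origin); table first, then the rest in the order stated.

table();
translate([124, 156, 743]) open_box();
translate([134, 169, 924]) open_box_2();
translate([146, 180, 1287]) open_box_3();
translate([149, 190, 1596]) open_box_4();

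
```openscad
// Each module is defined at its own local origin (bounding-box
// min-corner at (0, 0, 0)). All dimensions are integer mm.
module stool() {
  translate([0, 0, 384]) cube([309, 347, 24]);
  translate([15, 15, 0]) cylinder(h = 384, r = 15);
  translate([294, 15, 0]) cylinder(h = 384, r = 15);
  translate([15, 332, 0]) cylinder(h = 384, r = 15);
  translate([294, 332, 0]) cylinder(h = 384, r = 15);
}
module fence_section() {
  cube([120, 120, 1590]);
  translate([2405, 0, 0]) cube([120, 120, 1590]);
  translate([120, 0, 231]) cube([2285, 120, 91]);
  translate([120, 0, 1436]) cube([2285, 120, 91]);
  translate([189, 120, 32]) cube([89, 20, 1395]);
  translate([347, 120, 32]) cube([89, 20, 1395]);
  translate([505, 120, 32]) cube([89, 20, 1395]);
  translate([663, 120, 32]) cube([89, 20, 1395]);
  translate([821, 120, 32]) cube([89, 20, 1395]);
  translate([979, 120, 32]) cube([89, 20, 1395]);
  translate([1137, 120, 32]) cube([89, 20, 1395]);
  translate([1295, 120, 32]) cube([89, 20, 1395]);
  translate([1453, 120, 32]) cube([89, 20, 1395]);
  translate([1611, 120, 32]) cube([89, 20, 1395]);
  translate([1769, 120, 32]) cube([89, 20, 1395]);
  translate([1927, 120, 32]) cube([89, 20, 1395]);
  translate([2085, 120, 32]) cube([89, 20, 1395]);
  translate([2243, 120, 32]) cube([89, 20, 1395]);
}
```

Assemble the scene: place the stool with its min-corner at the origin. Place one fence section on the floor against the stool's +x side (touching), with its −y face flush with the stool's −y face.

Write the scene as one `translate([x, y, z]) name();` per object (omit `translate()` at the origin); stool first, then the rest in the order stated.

stool();
translate([309, 0, 0]) fence_section();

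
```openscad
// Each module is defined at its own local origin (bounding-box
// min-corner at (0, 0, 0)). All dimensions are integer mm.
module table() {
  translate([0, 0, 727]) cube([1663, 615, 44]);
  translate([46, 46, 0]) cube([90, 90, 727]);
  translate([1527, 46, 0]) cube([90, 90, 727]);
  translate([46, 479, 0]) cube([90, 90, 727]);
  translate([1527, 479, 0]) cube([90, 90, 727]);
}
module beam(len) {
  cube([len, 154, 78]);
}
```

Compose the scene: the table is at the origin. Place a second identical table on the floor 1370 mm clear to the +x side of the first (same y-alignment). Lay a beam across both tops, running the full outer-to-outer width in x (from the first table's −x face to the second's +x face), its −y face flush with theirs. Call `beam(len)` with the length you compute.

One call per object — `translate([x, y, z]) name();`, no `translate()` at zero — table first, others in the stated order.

table();
translate([3033, 0, 0]) table();
translate([0, 0, 771]) beam(4696);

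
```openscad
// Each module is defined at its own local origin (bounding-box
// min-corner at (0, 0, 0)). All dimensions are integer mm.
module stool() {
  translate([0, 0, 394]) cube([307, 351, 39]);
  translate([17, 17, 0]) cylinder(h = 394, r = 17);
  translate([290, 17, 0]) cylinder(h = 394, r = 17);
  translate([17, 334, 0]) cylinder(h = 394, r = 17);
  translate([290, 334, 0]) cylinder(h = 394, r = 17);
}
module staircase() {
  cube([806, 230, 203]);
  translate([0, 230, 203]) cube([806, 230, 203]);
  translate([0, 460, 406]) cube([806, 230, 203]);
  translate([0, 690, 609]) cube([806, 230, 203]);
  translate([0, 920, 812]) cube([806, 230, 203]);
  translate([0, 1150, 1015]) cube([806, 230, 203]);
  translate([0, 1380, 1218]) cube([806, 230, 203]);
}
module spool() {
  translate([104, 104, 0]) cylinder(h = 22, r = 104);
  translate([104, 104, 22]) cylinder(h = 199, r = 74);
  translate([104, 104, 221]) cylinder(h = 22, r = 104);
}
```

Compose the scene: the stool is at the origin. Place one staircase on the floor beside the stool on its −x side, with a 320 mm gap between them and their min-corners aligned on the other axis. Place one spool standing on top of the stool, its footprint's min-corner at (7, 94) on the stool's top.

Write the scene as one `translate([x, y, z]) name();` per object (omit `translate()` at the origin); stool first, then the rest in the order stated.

stool();
translate([-1126, 0, 0]) staircase();
translate([7, 94, 433]) spool();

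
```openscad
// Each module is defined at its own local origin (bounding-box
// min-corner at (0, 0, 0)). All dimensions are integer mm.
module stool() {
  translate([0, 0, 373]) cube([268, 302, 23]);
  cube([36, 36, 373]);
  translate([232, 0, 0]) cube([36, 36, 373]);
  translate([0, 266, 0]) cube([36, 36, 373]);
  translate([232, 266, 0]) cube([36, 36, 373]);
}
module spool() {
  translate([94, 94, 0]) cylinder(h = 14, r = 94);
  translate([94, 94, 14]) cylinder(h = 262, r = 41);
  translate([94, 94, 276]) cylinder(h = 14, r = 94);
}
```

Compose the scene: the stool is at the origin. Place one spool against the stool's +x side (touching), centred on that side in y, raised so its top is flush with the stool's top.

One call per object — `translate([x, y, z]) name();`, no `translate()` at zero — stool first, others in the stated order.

stool();
translate([268, 57, 106]) spool();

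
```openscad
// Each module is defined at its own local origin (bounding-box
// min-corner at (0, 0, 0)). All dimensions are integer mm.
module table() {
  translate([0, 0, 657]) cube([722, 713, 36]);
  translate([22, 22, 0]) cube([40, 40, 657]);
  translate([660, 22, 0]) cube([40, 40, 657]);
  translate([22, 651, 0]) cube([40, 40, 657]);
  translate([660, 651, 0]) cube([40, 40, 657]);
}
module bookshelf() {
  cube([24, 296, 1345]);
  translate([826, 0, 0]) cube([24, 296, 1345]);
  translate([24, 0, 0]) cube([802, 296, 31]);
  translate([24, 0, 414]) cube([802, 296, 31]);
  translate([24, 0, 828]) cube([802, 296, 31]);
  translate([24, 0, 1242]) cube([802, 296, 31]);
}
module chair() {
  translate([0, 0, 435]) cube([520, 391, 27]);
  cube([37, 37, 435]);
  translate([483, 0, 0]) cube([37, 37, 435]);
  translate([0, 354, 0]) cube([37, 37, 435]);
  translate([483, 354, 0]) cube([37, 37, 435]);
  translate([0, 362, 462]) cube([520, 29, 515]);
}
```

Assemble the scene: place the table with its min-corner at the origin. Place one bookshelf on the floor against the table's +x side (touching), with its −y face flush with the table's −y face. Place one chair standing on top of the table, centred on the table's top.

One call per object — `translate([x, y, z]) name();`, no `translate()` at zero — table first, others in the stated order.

table();
translate([722, 0, 0]) bookshelf();
translate([101, 161, 693]) chair();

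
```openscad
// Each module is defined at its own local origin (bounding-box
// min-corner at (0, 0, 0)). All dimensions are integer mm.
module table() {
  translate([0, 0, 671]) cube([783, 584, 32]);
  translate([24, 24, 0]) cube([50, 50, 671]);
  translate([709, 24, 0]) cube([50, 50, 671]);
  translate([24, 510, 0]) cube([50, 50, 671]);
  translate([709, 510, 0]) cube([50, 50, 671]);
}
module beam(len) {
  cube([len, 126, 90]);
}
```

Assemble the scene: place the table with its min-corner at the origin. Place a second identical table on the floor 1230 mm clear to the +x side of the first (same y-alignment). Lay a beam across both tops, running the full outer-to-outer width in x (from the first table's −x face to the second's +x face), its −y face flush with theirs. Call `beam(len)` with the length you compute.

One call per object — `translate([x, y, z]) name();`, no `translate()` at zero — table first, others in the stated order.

table();
translate([2013, 0, 0]) table();
translate([0, 0, 703]) beam(2796);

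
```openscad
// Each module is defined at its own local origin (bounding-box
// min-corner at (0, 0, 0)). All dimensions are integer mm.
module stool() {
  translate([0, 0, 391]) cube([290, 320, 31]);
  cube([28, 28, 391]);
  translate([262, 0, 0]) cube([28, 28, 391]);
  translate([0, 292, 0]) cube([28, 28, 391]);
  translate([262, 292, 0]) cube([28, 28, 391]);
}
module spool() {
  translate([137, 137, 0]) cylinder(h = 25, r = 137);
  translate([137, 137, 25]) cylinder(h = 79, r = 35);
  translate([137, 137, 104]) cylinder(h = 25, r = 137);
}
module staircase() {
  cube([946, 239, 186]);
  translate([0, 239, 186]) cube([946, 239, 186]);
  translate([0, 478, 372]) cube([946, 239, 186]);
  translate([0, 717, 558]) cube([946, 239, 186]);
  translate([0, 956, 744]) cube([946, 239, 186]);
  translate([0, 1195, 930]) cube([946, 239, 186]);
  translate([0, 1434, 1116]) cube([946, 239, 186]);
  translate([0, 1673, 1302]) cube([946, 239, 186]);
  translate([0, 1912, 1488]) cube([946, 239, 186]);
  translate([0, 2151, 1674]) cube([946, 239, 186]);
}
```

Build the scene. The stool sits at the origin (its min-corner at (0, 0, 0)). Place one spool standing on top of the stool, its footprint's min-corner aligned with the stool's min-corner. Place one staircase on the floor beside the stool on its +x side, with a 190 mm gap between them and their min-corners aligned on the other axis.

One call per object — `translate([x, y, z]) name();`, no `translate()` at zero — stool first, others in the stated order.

stool();
translate([0, 0, 422]) spool();
translate([480, 0, 0]) staircase();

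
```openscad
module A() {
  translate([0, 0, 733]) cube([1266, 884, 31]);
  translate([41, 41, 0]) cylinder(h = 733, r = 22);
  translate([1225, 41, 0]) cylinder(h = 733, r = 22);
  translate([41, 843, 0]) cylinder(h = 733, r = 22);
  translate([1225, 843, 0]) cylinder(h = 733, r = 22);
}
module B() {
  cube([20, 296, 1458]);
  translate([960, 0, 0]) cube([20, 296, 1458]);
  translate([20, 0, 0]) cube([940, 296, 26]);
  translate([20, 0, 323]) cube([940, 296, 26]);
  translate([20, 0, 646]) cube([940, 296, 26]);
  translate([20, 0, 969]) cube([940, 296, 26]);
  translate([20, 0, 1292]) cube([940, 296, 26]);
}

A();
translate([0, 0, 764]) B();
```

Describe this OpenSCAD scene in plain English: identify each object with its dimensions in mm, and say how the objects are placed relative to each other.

A is a table with a 1266×884 mm rectangular top, 31 mm thick, top surface at z = 764 mm, supported by four round legs of 44 mm diameter, each leg's bounding box inset 19 mm from the nearest pair of top edges, running from the floor.

B is a bookshelf 980 mm wide overall, 296 mm deep and 1458 mm tall. The two sides are 20 mm thick vertical panels. 5 horizontal shelves of 26 mm thickness span between the inner faces of the sides; the lowest shelf sits on the floor and shelves are stacked with a clear vertical gap of 297 mm between each pair.

The bookshelf is on top of the table.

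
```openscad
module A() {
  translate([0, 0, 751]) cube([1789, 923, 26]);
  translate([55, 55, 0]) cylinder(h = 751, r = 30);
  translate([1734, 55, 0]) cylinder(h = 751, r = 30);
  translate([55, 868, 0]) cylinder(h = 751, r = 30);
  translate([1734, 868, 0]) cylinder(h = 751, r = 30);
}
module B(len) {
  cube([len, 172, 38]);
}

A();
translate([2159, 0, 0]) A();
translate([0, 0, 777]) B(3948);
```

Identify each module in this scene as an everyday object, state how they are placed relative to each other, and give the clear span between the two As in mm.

A is a table. B is a beam. A beam spans the tops of two tables. The clear span between the two tables is 370 mm.

Second table starts at x = 2159; first ends at x = 1789; clear span = 2159 − 1789 = 370 mm.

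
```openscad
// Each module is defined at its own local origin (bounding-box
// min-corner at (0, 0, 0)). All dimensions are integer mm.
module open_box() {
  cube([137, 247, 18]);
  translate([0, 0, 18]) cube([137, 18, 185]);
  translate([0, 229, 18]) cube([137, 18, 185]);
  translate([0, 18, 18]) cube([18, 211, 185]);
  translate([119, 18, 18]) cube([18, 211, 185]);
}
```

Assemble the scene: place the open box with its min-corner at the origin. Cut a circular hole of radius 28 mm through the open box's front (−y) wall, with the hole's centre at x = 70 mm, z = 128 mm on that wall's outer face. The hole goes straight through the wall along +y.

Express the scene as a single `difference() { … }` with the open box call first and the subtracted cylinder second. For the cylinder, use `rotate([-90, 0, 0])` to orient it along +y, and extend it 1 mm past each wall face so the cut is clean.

difference() {
  open_box();
  translate([70, -1, 128]) rotate([-90, 0, 0]) cylinder(h = 20, r = 28);
}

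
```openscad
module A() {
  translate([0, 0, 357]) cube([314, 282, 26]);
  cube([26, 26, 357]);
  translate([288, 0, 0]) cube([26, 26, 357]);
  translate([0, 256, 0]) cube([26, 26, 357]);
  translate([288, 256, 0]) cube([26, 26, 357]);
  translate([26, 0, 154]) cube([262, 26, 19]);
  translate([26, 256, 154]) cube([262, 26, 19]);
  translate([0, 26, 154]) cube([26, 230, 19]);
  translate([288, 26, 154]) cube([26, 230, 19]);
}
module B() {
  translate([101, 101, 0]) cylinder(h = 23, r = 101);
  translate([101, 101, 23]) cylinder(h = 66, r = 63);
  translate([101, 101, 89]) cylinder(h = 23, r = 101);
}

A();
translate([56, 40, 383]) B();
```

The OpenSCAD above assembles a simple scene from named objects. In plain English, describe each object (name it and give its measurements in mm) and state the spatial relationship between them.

A is a simple wooden stool: a rectangular seat 314 mm (x) by 282 mm (y), 26 mm thick, top face at z = 383 mm, on four square legs, each 26×26 mm in cross-section. The legs rest on z = 0, each flush with a corner of the seat. Four stretchers, 26 mm wide and 19 mm tall, connect adjacent legs with their undersides at z = 154 mm, each running between the inner faces of the legs it joins and aligned with the legs' outer faces on the other axis.

B is a spool: two coaxial disc flanges of radius 101 mm and thickness 23 mm, joined by a core cylinder of radius 63 mm and height 66 mm. The lower flange rests on z = 0 and the three cylinders share a vertical axis.

The spool is on top of the stool, centred.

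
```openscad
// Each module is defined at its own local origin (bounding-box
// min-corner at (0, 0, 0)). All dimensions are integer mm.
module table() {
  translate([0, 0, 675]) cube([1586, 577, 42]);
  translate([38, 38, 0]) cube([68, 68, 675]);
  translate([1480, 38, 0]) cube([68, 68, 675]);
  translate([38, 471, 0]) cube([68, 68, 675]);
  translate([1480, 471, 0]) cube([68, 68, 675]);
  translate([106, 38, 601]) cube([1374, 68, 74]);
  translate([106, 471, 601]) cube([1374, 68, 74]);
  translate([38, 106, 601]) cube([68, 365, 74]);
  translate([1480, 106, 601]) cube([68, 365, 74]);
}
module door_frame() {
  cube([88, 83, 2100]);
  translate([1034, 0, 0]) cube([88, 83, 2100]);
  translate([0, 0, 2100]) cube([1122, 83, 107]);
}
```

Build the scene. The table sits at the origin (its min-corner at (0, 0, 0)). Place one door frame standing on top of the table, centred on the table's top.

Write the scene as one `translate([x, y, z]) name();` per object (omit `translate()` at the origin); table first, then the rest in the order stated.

table();
translate([232, 247, 717]) door_frame();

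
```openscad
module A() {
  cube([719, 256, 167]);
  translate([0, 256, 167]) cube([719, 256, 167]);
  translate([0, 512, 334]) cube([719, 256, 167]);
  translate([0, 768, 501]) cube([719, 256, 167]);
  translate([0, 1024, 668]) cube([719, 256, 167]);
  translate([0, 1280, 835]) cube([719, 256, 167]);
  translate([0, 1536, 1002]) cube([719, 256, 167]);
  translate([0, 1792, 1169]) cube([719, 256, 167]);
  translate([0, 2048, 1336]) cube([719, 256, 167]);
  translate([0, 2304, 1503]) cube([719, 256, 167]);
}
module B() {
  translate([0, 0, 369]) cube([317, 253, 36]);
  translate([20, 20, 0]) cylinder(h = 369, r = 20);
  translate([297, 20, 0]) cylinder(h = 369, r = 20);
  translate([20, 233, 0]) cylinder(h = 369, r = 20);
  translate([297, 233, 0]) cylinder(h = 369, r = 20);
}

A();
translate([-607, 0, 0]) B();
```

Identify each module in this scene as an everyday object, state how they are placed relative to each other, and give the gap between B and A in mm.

A is a staircase. B is a stool. The stool is on the floor beside the staircase on its −x side. The gap between the stool and the staircase is 290 mm.

The stool's nearest face is 290 mm from the staircase's −x face.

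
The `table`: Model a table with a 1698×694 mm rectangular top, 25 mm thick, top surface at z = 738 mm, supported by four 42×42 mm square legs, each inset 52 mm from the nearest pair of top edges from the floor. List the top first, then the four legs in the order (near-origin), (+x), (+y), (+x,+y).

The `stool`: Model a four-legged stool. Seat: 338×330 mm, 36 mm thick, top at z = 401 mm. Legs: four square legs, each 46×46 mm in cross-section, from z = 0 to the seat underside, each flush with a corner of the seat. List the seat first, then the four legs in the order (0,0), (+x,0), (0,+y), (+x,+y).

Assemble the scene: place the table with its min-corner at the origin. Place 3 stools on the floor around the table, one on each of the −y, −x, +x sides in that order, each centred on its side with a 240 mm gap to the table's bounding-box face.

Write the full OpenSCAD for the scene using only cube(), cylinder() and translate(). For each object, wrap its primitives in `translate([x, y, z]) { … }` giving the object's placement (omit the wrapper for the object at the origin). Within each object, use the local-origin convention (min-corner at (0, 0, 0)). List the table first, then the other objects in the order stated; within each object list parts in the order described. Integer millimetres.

translate([0, 0, 713]) cube([1698, 694, 25]);
translate([52, 52, 0]) cube([42, 42, 713]);
translate([1604, 52, 0]) cube([42, 42, 713]);
translate([52, 600, 0]) cube([42, 42, 713]);
translate([1604, 600, 0]) cube([42, 42, 713]);
translate([680, -570, 0]) {
  translate([0, 0, 365]) cube([338, 330, 36]);
  cube([46, 46, 365]);
  translate([292, 0, 0]) cube([46, 46, 365]);
  translate([0, 284, 0]) cube([46, 46, 365]);
  translate([292, 284, 0]) cube([46, 46, 365]);
}
translate([-578, 182, 0]) {
  translate([0, 0, 365]) cube([338, 330, 36]);
  cube([46, 46, 365]);
  translate([292, 0, 0]) cube([46, 46, 365]);
  translate([0, 284, 0]) cube([46, 46, 365]);
  translate([292, 284, 0]) cube([46, 46, 365]);
}
translate([1938, 182, 0]) {
  translate([0, 0, 365]) cube([338, 330, 36]);
  cube([46, 46, 365]);
  translate([292, 0, 0]) cube([46, 46, 365]);
  translate([0, 284, 0]) cube([46, 46, 365]);
  translate([292, 284, 0]) cube([46, 46, 365]);
}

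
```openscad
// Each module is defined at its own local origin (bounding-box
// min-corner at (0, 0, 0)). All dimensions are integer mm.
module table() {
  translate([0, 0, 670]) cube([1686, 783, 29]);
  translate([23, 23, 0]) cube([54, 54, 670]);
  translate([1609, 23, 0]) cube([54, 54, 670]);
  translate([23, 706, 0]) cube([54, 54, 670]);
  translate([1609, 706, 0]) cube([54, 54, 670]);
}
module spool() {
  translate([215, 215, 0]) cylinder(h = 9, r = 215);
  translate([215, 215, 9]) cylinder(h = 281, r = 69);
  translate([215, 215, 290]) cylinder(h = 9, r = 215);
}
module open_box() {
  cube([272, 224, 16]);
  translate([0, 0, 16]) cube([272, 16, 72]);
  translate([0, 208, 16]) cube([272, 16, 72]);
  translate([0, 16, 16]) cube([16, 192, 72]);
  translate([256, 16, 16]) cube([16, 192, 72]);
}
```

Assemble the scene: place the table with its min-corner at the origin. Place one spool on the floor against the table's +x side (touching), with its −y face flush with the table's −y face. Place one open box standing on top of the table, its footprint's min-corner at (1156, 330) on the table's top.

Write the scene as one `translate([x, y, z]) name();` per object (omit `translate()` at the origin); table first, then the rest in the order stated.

table();
translate([1686, 0, 0]) spool();
translate([1156, 330, 699]) open_box();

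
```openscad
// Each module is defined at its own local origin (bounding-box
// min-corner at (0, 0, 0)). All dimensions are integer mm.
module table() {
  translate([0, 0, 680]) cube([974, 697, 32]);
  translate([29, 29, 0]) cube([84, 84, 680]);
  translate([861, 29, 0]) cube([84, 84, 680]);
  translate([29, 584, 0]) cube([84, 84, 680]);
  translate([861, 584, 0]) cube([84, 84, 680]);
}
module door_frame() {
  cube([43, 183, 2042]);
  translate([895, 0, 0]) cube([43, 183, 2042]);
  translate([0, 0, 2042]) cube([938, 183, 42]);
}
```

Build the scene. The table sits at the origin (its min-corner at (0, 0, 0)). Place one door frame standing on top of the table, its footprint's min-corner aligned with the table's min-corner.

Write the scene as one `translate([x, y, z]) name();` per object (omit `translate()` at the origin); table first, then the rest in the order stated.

table();
translate([0, 0, 712]) door_frame();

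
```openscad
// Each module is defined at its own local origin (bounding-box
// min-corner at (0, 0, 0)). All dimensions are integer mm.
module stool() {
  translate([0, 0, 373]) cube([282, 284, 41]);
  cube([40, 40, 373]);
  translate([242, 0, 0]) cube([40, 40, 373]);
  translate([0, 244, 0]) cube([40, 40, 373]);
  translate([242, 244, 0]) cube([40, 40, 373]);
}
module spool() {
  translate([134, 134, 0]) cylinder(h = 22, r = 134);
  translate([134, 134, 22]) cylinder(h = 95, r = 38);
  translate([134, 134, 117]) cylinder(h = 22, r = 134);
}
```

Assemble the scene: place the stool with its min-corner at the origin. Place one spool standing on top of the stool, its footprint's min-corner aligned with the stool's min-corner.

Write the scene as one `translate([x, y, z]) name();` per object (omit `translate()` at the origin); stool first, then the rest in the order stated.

stool();
translate([0, 0, 414]) spool();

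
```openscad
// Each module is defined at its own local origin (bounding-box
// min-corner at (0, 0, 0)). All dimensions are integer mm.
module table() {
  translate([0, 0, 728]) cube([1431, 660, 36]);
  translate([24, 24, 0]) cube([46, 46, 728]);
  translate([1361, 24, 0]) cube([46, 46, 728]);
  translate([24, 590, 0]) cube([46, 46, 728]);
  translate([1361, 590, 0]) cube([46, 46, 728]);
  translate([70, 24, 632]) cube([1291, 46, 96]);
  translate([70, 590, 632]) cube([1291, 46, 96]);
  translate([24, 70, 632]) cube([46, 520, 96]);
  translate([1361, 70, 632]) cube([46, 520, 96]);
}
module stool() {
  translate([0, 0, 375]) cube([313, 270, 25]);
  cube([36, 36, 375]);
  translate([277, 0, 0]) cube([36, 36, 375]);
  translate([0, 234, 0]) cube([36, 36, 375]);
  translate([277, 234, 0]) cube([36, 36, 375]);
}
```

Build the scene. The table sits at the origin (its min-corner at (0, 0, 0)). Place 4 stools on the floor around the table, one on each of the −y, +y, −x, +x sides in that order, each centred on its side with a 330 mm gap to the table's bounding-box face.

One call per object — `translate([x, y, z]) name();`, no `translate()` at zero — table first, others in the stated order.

table();
translate([559, -600, 0]) stool();
translate([559, 990, 0]) stool();
translate([-643, 195, 0]) stool();
translate([1761, 195, 0]) stool();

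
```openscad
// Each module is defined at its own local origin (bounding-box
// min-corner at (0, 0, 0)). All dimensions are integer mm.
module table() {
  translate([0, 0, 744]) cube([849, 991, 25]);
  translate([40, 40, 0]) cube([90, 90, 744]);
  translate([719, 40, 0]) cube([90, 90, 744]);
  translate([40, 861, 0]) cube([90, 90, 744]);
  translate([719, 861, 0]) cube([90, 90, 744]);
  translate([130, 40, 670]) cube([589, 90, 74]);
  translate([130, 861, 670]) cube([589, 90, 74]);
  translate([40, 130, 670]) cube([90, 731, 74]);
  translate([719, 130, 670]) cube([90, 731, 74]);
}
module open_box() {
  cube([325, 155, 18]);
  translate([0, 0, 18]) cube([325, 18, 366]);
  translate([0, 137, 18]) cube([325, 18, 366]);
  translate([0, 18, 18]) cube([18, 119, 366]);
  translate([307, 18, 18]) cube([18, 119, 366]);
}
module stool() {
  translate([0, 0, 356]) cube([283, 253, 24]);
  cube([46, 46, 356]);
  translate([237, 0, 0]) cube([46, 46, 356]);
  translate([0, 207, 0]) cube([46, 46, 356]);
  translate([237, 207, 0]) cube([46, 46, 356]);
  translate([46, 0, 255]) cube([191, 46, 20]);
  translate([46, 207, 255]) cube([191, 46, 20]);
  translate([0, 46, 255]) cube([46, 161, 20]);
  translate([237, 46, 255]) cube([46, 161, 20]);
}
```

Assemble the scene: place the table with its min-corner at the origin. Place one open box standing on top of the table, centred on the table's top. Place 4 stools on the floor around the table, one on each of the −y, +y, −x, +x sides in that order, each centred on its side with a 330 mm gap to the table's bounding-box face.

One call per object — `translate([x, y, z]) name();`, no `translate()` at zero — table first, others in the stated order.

table();
translate([262, 418, 769]) open_box();
translate([283, -583, 0]) stool();
translate([283, 1321, 0]) stool();
translate([-613, 369, 0]) stool();
translate([1179, 369, 0]) stool();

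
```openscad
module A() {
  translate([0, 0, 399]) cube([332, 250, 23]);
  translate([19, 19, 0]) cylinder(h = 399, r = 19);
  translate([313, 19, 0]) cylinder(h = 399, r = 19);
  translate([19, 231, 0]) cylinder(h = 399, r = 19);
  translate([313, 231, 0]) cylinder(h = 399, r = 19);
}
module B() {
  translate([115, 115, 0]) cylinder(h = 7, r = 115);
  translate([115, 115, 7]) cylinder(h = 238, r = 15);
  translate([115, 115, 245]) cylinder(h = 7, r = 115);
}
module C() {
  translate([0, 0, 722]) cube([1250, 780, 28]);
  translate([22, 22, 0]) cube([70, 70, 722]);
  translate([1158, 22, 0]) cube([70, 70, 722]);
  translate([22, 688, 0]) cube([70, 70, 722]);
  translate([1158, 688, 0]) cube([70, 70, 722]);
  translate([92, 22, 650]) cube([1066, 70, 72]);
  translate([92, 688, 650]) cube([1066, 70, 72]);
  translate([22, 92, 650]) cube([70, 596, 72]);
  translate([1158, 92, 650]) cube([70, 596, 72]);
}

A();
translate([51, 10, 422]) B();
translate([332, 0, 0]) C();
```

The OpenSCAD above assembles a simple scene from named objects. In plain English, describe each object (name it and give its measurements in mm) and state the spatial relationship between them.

A is a four-legged stool. The seat is a 332×250×23 mm slab whose top surface is at z = 422 mm; four round legs, each 38 mm in diameter, run from the floor (z = 0) to the underside of the seat, each leg's axis is inset half a diameter from the nearest pair of seat edges (so the leg's bounding box is flush with the corner).

B is a spool: two coaxial disc flanges of radius 115 mm and thickness 7 mm, joined by a core cylinder of radius 15 mm and height 238 mm. The lower flange rests on z = 0 and the three cylinders share a vertical axis.

C is a table: top 1250 mm (x) × 780 mm (y), 28 mm thick, upper face at z = 750 mm, on four 70×70 mm square legs, each inset 22 mm from the nearest pair of top edges, running from z = 0 to the bottom of the top. Four apron rails, 70 mm thick and 72 mm tall, run between adjacent legs with their top edges flush with the underside of the top and their outer faces flush with the legs' outer faces.

The spool is on top of the stool, centred. The table is against the stool's +x side, with their −y faces flush.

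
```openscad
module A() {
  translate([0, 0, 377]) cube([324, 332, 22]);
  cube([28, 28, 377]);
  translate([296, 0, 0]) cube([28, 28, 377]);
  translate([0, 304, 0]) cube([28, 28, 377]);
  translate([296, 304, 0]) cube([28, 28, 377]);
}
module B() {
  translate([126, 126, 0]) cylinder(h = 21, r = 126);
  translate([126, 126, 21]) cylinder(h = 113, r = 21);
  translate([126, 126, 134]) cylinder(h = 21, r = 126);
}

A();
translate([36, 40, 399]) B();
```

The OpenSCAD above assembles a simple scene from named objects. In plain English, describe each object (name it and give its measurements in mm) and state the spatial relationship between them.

A is a four-legged stool. The seat is 324×332 mm, 22 mm thick, top at z = 399 mm. It stands on four square legs, each 28×28 mm in cross-section, from z = 0 to the seat underside, each flush with a corner of the seat.

B is a spool: two coaxial disc flanges of radius 126 mm and thickness 21 mm, joined by a core cylinder of radius 21 mm and height 113 mm. The lower flange rests on z = 0 and the three cylinders share a vertical axis.

The spool is on top of the stool, centred.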